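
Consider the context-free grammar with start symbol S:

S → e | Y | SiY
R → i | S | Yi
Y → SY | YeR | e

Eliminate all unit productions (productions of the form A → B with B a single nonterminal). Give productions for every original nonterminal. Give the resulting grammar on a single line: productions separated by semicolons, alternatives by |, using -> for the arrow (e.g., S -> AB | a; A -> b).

Unit productions: R->S, S->Y.
Unit pairs (A ⇒* B via units): (R,S), (R,Y), (S,Y).
S: inherits non-unit rules of {S, Y} → SY | SiY | YeR | e.
R: inherits non-unit rules of {R, S, Y} → SY | SiY | YeR | Yi | e | i.
Y: inherits non-unit rules of {Y} → SY | YeR | e.

S -> e | SY | SiY | YeR; R -> e | i | SY | Yi | SiY | YeR; Y -> e | SY | YeR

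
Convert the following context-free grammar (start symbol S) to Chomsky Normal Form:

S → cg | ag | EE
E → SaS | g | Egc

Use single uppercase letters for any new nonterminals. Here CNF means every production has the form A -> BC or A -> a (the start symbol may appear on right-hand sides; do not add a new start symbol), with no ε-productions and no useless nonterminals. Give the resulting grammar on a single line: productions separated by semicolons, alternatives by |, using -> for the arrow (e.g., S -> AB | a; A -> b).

S -> BA | CA | EE; A -> g; B -> c; C -> a; D -> AB; E -> g | ED | SF; F -> CS

No ε-productions.
No unit productions to eliminate.
TERM: introduce C -> a, B -> c, A -> g and substitute in every rule of length ≥2.
BIN: E -> EAB becomes E -> ED, D -> AB; E -> SCS becomes E -> SF, F -> CS.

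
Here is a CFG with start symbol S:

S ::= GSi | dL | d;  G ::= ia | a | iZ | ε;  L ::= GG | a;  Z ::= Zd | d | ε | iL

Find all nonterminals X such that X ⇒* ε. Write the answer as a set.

Directly nullable (have an ε-rule): {G, Z}.
L is nullable via L -> GG (every symbol on the right is already known nullable).
Not nullable: S — each has a terminal in every rule's right-hand side or depends on a non-nullable symbol.

{G, L, Z}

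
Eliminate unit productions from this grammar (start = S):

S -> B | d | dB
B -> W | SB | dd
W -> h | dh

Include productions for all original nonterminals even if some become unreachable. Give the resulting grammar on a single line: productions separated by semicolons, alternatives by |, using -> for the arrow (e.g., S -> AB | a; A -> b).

Unit productions: B->W, S->B.
Unit pairs (A ⇒* B via units): (B,W), (S,B), (S,W).
S: inherits non-unit rules of {B, S, W} → SB | d | dB | dd | dh | h.
B: inherits non-unit rules of {B, W} → SB | dd | dh | h.
W: inherits non-unit rules of {W} → dh | h.

S -> d | h | SB | dB | dd | dh; B -> h | SB | dd | dh; W -> h | dh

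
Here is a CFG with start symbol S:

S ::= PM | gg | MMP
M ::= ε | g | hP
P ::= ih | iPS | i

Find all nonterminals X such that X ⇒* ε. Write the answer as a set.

{M}

Directly nullable (have an ε-rule): {M}.
Not nullable: P, S — each has a terminal in every rule's right-hand side or depends on a non-nullable symbol.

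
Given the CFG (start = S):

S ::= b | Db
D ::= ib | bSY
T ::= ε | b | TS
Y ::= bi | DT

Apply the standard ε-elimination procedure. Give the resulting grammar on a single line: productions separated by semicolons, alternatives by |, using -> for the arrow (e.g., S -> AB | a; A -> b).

S -> b | Db; D -> ib | bSY; T -> S | b | TS; Y -> D | DT | bi

Nullable set: {T}.
Drop T -> ε.
T -> TS: T nullable, giving S | TS.
Y -> DT: T nullable, giving D | DT.
Unchanged (no nullable symbols): S -> Db; S -> b; D -> bSY; D -> ib; T -> b; Y -> bi.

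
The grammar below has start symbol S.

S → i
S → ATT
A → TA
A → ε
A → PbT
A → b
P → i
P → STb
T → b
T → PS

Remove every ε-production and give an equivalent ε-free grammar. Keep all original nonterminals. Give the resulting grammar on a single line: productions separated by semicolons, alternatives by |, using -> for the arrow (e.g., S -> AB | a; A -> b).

Nullable set: {A}.
S -> ATT: A nullable, giving ATT | TT.
Drop A -> ε.
A -> TA: A nullable, giving T | TA.
Unchanged (no nullable symbols): S -> i; A -> PbT; A -> b; P -> STb; P -> i; T -> PS; T -> b.

S -> i | TT | ATT; A -> T | b | TA | PbT; P -> i | STb; T -> b | PS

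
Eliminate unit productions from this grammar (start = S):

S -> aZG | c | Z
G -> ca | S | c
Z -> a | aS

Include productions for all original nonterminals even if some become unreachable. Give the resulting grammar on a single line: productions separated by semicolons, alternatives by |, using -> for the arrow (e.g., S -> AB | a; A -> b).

Unit productions: G->S, S->Z.
Unit pairs (A ⇒* B via units): (G,S), (G,Z), (S,Z).
S: inherits non-unit rules of {S, Z} → a | aS | aZG | c.
G: inherits non-unit rules of {G, S, Z} → a | aS | aZG | c | ca.
Z: inherits non-unit rules of {Z} → a | aS.

S -> a | c | aS | aZG; G -> a | c | aS | ca | aZG; Z -> a | aS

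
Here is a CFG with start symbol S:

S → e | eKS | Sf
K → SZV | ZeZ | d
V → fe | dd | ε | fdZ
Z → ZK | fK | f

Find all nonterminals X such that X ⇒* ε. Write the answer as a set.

Directly nullable (have an ε-rule): {V}.
Not nullable: K, S, Z — each has a terminal in every rule's right-hand side or depends on a non-nullable symbol.

{V}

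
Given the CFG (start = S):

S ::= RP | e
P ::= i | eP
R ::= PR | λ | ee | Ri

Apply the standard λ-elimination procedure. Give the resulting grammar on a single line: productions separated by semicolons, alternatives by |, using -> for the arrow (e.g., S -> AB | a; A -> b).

S -> P | e | RP; P -> i | eP; R -> P | i | PR | Ri | ee

Nullable set: {R}.
S -> RP: R nullable, giving P | RP.
Drop R -> λ.
R -> PR: R nullable, giving P | PR.
R -> Ri: R nullable, giving Ri | i.
Unchanged (no nullable symbols): S -> e; P -> eP; P -> i; R -> ee.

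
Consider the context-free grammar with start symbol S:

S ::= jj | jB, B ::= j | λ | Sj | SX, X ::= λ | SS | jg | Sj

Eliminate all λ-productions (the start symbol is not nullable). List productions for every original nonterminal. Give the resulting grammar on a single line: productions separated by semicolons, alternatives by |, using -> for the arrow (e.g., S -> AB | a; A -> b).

S -> j | jB | jj; B -> S | j | SX | Sj; X -> SS | Sj | jg

Nullable set: {B, X}.
S -> jB: B nullable, giving j | jB.
Drop B -> λ.
B -> SX: X nullable, giving S | SX.
Drop X -> λ.
Unchanged (no nullable symbols): S -> jj; B -> Sj; B -> j; X -> SS; X -> Sj; X -> jg.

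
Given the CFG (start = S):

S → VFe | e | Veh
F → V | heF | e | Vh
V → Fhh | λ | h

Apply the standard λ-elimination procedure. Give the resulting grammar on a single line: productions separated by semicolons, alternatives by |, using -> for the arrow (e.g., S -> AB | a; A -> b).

S -> e | Fe | Ve | eh | VFe | Veh; F -> V | e | h | Vh | he | heF; V -> h | hh | Fhh

Nullable set: {F, V}.
S -> VFe: V, F nullable, giving Fe | VFe | Ve | e.
S -> Veh: V nullable, giving Veh | eh.
F -> V: V nullable, giving V.
F -> Vh: V nullable, giving Vh | h.
F -> heF: F nullable, giving he | heF.
Drop V -> λ.
V -> Fhh: F nullable, giving Fhh | hh.
Unchanged (no nullable symbols): S -> e; F -> e; V -> h.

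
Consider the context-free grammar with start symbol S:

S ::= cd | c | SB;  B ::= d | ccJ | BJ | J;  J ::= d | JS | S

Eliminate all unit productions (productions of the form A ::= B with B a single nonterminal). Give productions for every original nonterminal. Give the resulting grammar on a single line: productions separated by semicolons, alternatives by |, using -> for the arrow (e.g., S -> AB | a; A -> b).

S -> c | SB | cd; B -> c | d | BJ | JS | SB | cd | ccJ; J -> c | d | JS | SB | cd

Unit productions: B->J, J->S.
Unit pairs (A ⇒* B via units): (B,J), (B,S), (J,S).
S: inherits non-unit rules of {S} → SB | c | cd.
B: inherits non-unit rules of {B, J, S} → BJ | JS | SB | c | ccJ | cd | d.
J: inherits non-unit rules of {J, S} → JS | SB | c | cd | d.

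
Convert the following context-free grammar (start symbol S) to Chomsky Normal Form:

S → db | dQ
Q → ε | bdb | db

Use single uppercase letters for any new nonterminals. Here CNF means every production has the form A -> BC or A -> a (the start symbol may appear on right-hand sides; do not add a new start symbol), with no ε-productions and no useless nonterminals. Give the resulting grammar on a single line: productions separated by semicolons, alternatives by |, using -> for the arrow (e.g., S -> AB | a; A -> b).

Nullable: {Q}; after ε-elimination: S -> d | dQ | db; Q -> db | bdb.
No unit productions to eliminate.
TERM: introduce A -> b, B -> d and substitute in every rule of length ≥2.
BIN: Q -> ABA becomes Q -> AC, C -> BA.

S -> d | BA | BQ; A -> b; B -> d; C -> BA; Q -> AC | BA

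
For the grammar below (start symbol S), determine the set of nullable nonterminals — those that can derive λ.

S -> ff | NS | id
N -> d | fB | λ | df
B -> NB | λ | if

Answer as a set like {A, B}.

Directly nullable (have an ε-rule): {B, N}.
Not nullable: S — each has a terminal in every rule's right-hand side or depends on a non-nullable symbol.

{B, N}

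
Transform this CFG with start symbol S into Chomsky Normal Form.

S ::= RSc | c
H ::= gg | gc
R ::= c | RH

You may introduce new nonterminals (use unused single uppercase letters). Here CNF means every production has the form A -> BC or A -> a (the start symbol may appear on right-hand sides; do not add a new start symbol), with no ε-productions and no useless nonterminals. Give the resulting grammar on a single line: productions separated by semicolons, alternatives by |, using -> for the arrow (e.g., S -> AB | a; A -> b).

No ε-productions.
No unit productions to eliminate.
TERM: introduce B -> c, A -> g and substitute in every rule of length ≥2.
BIN: S -> RSB becomes S -> RC, C -> SB.

S -> c | RC; A -> g; B -> c; C -> SB; H -> AA | AB; R -> c | RH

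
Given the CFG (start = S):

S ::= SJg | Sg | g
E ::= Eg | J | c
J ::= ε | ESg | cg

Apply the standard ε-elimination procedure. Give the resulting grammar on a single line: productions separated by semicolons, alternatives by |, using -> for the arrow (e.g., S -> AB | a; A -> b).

Nullable set: {E, J}.
S -> SJg: J nullable, giving SJg | Sg.
E -> Eg: E nullable, giving Eg | g.
E -> J: J nullable, giving J.
Drop J -> ε.
J -> ESg: E nullable, giving ESg | Sg.
Unchanged (no nullable symbols): S -> Sg; S -> g; E -> c; J -> cg.

S -> g | Sg | SJg; E -> J | c | g | Eg; J -> Sg | cg | ESg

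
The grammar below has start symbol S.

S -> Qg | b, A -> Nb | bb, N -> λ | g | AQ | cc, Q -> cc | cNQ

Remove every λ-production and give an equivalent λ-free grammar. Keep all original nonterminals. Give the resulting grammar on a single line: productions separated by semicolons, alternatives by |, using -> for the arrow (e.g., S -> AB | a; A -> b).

S -> b | Qg; A -> b | Nb | bb; N -> g | AQ | cc; Q -> cQ | cc | cNQ

Nullable set: {N}.
A -> Nb: N nullable, giving Nb | b.
Drop N -> λ.
Q -> cNQ: N nullable, giving cNQ | cQ.
Unchanged (no nullable symbols): S -> Qg; S -> b; A -> bb; N -> AQ; N -> cc; N -> g; Q -> cc.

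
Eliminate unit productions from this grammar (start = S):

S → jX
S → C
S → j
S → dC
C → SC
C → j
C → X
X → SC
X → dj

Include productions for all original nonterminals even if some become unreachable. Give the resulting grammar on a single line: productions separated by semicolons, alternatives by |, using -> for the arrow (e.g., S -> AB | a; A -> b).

Unit productions: C->X, S->C.
Unit pairs (A ⇒* B via units): (C,X), (S,C), (S,X).
S: inherits non-unit rules of {C, S, X} → SC | dC | dj | j | jX.
C: inherits non-unit rules of {C, X} → SC | dj | j.
X: inherits non-unit rules of {X} → SC | dj.

S -> j | SC | dC | dj | jX; C -> j | SC | dj; X -> SC | dj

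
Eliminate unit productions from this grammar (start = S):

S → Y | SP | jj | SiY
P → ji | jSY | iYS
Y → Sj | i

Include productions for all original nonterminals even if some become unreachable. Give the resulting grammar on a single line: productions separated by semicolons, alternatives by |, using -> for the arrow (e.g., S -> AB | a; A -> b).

S -> i | SP | Sj | jj | SiY; P -> ji | iYS | jSY; Y -> i | Sj

Unit productions: S->Y.
Unit pairs (A ⇒* B via units): (S,Y).
S: inherits non-unit rules of {S, Y} → SP | SiY | Sj | i | jj.
P: inherits non-unit rules of {P} → iYS | jSY | ji.
Y: inherits non-unit rules of {Y} → Sj | i.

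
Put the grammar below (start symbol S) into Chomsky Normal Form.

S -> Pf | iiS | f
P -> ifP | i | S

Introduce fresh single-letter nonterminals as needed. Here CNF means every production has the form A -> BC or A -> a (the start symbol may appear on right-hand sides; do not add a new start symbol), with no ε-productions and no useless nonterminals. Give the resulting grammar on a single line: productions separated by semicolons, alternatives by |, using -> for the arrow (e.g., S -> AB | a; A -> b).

No ε-productions.
After unit-elimination: S -> f | Pf | iiS; P -> f | i | Pf | ifP | iiS.
TERM: introduce A -> f, B -> i and substitute in every rule of length ≥2.
BIN: P -> BAP becomes P -> BC, C -> AP; P -> BBS becomes P -> BD, D -> BS; S -> BBS becomes S -> BE, E -> BS.

S -> f | BE | PA; A -> f; B -> i; C -> AP; D -> BS; E -> BS; P -> f | i | BC | BD | PA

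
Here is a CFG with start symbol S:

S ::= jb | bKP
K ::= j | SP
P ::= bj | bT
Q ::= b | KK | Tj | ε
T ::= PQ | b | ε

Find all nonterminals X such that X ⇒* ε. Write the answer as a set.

Directly nullable (have an ε-rule): {Q, T}.
Not nullable: K, P, S — each has a terminal in every rule's right-hand side or depends on a non-nullable symbol.

{Q, T}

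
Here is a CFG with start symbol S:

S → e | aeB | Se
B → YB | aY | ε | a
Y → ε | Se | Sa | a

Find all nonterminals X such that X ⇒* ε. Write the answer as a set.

{B, Y}

Directly nullable (have an ε-rule): {B, Y}.
Not nullable: S — each has a terminal in every rule's right-hand side or depends on a non-nullable symbol.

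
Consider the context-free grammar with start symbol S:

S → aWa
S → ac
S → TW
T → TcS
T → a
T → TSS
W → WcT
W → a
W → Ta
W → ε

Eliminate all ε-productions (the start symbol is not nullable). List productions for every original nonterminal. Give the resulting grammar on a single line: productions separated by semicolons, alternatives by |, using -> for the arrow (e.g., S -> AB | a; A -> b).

S -> T | TW | aa | ac | aWa; T -> a | TSS | TcS; W -> a | Ta | cT | WcT

Nullable set: {W}.
S -> TW: W nullable, giving T | TW.
S -> aWa: W nullable, giving aWa | aa.
Drop W -> ε.
W -> WcT: W nullable, giving WcT | cT.
Unchanged (no nullable symbols): S -> ac; T -> TSS; T -> TcS; T -> a; W -> Ta; W -> a.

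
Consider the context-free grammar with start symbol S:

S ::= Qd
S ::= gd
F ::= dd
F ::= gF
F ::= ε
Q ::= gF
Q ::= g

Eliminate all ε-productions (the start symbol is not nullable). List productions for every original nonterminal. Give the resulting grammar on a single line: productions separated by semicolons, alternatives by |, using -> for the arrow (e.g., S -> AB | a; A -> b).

Nullable set: {F}.
Drop F -> ε.
F -> gF: F nullable, giving g | gF.
Q -> gF: F nullable, giving g | gF.
Unchanged (no nullable symbols): S -> Qd; S -> gd; F -> dd; Q -> g.

S -> Qd | gd; F -> g | dd | gF; Q -> g | gF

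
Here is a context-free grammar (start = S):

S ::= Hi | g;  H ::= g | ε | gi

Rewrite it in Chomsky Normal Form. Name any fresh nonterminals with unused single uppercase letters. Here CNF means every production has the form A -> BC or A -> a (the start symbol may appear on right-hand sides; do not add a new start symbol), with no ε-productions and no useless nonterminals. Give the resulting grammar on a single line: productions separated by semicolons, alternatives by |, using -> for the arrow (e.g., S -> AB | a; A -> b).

Nullable: {H}; after ε-elimination: S -> g | i | Hi; H -> g | gi.
No unit productions to eliminate.
TERM: introduce A -> g, B -> i and substitute in every rule of length ≥2.

S -> g | i | HB; A -> g; B -> i; H -> g | AB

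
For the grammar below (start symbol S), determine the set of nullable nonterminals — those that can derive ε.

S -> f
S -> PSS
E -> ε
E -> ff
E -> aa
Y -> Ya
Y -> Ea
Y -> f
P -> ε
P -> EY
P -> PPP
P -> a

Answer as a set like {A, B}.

{E, P}

Directly nullable (have an ε-rule): {E, P}.
Not nullable: S, Y — each has a terminal in every rule's right-hand side or depends on a non-nullable symbol.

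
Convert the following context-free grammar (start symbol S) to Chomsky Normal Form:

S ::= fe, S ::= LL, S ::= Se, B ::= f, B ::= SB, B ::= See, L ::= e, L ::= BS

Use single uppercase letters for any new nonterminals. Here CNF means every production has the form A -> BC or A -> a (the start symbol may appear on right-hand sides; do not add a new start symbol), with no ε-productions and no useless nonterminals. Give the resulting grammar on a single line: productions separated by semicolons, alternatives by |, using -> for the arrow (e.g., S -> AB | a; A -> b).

No ε-productions.
No unit productions to eliminate.
TERM: introduce A -> e, C -> f and substitute in every rule of length ≥2.
BIN: B -> SAA becomes B -> SD, D -> AA.

S -> CA | LL | SA; A -> e; B -> f | SB | SD; C -> f; D -> AA; L -> e | BS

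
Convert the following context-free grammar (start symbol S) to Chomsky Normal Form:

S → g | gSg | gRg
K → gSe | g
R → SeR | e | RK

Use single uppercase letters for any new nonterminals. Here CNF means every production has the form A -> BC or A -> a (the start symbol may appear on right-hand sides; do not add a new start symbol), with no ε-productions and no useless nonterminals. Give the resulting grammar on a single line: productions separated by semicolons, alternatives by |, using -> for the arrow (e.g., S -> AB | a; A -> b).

No ε-productions.
No unit productions to eliminate.
TERM: introduce B -> e, A -> g and substitute in every rule of length ≥2.
BIN: K -> ASB becomes K -> AC, C -> SB; R -> SBR becomes R -> SD, D -> BR; S -> ARA becomes S -> AE, E -> RA; S -> ASA becomes S -> AF, F -> SA.

S -> g | AE | AF; A -> g; B -> e; C -> SB; D -> BR; E -> RA; F -> SA; K -> g | AC; R -> e | RK | SD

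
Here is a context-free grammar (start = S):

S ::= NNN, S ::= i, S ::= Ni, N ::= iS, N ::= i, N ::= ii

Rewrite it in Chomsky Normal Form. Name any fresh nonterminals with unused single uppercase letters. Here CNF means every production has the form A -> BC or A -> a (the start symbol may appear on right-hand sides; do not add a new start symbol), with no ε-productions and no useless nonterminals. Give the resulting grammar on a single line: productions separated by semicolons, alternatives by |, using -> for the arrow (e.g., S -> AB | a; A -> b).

S -> i | NA | NB; A -> i; B -> NN; N -> i | AA | AS

No ε-productions.
No unit productions to eliminate.
TERM: introduce A -> i and substitute in every rule of length ≥2.
BIN: S -> NNN becomes S -> NB, B -> NN.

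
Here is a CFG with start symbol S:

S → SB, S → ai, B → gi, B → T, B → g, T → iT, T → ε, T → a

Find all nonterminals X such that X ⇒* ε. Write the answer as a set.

{B, T}

Directly nullable (have an ε-rule): {T}.
B is nullable via B -> T (every symbol on the right is already known nullable).
Not nullable: S — each has a terminal in every rule's right-hand side or depends on a non-nullable symbol.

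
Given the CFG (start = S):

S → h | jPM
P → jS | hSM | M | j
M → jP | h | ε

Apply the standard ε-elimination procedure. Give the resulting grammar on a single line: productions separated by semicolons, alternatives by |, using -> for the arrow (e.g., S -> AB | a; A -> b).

Nullable set: {M, P}.
S -> jPM: P, M nullable, giving j | jM | jP | jPM.
Drop M -> ε.
M -> jP: P nullable, giving j | jP.
P -> M: M nullable, giving M.
P -> hSM: M nullable, giving hS | hSM.
Unchanged (no nullable symbols): S -> h; M -> h; P -> j; P -> jS.

S -> h | j | jM | jP | jPM; M -> h | j | jP; P -> M | j | hS | jS | hSM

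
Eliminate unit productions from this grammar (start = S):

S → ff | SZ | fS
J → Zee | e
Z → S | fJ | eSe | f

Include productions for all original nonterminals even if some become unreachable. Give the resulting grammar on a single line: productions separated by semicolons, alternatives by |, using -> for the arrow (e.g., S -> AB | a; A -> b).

S -> SZ | fS | ff; J -> e | Zee; Z -> f | SZ | fJ | fS | ff | eSe

Unit productions: Z->S.
Unit pairs (A ⇒* B via units): (Z,S).
S: inherits non-unit rules of {S} → SZ | fS | ff.
J: inherits non-unit rules of {J} → Zee | e.
Z: inherits non-unit rules of {S, Z} → SZ | eSe | f | fJ | fS | ff.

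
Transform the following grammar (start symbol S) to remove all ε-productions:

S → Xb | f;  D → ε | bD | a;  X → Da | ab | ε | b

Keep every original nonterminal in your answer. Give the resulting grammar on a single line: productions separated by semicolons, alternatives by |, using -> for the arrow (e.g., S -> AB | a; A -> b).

S -> b | f | Xb; D -> a | b | bD; X -> a | b | Da | ab

Nullable set: {D, X}.
S -> Xb: X nullable, giving Xb | b.
Drop D -> ε.
D -> bD: D nullable, giving b | bD.
Drop X -> ε.
X -> Da: D nullable, giving Da | a.
Unchanged (no nullable symbols): S -> f; D -> a; X -> ab; X -> b.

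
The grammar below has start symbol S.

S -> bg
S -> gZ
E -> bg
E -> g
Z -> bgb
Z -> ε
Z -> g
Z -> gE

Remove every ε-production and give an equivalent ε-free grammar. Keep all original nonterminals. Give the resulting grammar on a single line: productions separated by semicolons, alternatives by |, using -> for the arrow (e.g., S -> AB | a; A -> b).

S -> g | bg | gZ; E -> g | bg; Z -> g | gE | bgb

Nullable set: {Z}.
S -> gZ: Z nullable, giving g | gZ.
Drop Z -> ε.
Unchanged (no nullable symbols): S -> bg; E -> bg; E -> g; Z -> bgb; Z -> g; Z -> gE.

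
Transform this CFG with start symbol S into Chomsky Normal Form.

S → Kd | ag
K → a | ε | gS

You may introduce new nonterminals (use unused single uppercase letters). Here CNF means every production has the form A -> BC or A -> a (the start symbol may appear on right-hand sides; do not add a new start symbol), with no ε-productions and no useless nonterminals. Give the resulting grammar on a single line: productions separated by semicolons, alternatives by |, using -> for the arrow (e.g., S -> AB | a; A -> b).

Nullable: {K}; after ε-elimination: S -> d | Kd | ag; K -> a | gS.
No unit productions to eliminate.
TERM: introduce C -> a, B -> d, A -> g and substitute in every rule of length ≥2.

S -> d | CA | KB; A -> g; B -> d; C -> a; K -> a | AS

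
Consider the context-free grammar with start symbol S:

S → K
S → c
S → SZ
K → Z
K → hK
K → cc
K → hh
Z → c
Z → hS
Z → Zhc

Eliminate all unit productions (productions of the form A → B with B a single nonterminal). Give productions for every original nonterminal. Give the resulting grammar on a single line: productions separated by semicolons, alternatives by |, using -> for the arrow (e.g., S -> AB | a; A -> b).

Unit productions: K->Z, S->K.
Unit pairs (A ⇒* B via units): (K,Z), (S,K), (S,Z).
S: inherits non-unit rules of {K, S, Z} → SZ | Zhc | c | cc | hK | hS | hh.
K: inherits non-unit rules of {K, Z} → Zhc | c | cc | hK | hS | hh.
Z: inherits non-unit rules of {Z} → Zhc | c | hS.

S -> c | SZ | cc | hK | hS | hh | Zhc; K -> c | cc | hK | hS | hh | Zhc; Z -> c | hS | Zhc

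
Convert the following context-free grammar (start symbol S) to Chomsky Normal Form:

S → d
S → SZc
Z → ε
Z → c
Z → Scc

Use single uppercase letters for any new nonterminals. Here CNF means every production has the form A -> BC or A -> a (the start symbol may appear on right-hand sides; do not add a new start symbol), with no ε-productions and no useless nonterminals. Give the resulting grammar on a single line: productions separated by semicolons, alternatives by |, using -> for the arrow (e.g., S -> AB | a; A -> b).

S -> d | SA | SB; A -> c; B -> ZA; C -> AA; Z -> c | SC

Nullable: {Z}; after ε-elimination: S -> d | Sc | SZc; Z -> c | Scc.
No unit productions to eliminate.
TERM: introduce A -> c and substitute in every rule of length ≥2.
BIN: S -> SZA becomes S -> SB, B -> ZA; Z -> SAA becomes Z -> SC, C -> AA.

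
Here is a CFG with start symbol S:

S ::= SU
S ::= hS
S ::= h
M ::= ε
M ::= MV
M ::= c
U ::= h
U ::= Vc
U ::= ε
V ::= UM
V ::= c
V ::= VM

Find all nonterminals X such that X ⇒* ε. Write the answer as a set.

{M, U, V}

Directly nullable (have an ε-rule): {M, U}.
V is nullable via V -> UM (every symbol on the right is already known nullable).
Not nullable: S — each has a terminal in every rule's right-hand side or depends on a non-nullable symbol.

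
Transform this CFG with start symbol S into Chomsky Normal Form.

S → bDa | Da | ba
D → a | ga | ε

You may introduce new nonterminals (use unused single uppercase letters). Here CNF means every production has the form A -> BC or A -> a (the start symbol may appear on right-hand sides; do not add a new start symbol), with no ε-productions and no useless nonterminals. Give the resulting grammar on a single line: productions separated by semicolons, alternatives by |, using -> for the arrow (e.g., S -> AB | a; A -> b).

S -> a | CB | CE | DB; A -> g; B -> a; C -> b; D -> a | AB; E -> DB

Nullable: {D}; after ε-elimination: S -> a | Da | ba | bDa; D -> a | ga.
No unit productions to eliminate.
TERM: introduce B -> a, C -> b, A -> g and substitute in every rule of length ≥2.
BIN: S -> CDB becomes S -> CE, E -> DB.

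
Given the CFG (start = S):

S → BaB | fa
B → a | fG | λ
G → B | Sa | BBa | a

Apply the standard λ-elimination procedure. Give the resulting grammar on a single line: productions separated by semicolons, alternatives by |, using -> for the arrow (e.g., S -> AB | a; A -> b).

Nullable set: {B, G}.
S -> BaB: B, B nullable, giving Ba | BaB | a | aB.
Drop B -> λ.
B -> fG: G nullable, giving f | fG.
G -> B: B nullable, giving B.
G -> BBa: B, B nullable, giving BBa | Ba | a.
Unchanged (no nullable symbols): S -> fa; B -> a; G -> Sa; G -> a.

S -> a | Ba | aB | fa | BaB; B -> a | f | fG; G -> B | a | Ba | Sa | BBa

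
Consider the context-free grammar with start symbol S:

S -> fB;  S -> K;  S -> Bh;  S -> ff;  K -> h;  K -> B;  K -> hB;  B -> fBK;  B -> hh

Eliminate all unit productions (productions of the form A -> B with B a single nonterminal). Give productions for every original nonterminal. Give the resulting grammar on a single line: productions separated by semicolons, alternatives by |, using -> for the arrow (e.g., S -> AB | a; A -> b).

Unit productions: K->B, S->K.
Unit pairs (A ⇒* B via units): (K,B), (S,B), (S,K).
S: inherits non-unit rules of {B, K, S} → Bh | fB | fBK | ff | h | hB | hh.
B: inherits non-unit rules of {B} → fBK | hh.
K: inherits non-unit rules of {B, K} → fBK | h | hB | hh.

S -> h | Bh | fB | ff | hB | hh | fBK; B -> hh | fBK; K -> h | hB | hh | fBK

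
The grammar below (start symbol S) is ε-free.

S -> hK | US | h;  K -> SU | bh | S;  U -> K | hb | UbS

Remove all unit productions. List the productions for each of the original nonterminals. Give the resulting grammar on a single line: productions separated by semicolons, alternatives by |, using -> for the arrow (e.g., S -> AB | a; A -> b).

Unit productions: K->S, U->K.
Unit pairs (A ⇒* B via units): (K,S), (U,K), (U,S).
S: inherits non-unit rules of {S} → US | h | hK.
K: inherits non-unit rules of {K, S} → SU | US | bh | h | hK.
U: inherits non-unit rules of {K, S, U} → SU | US | UbS | bh | h | hK | hb.

S -> h | US | hK; K -> h | SU | US | bh | hK; U -> h | SU | US | bh | hK | hb | UbS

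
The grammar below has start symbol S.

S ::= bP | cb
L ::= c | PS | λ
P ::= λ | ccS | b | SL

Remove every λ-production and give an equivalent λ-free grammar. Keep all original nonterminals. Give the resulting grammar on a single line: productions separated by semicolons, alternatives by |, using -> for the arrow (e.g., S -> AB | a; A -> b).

S -> b | bP | cb; L -> S | c | PS; P -> S | b | SL | ccS

Nullable set: {L, P}.
S -> bP: P nullable, giving b | bP.
Drop L -> λ.
L -> PS: P nullable, giving PS | S.
Drop P -> λ.
P -> SL: L nullable, giving S | SL.
Unchanged (no nullable symbols): S -> cb; L -> c; P -> b; P -> ccS.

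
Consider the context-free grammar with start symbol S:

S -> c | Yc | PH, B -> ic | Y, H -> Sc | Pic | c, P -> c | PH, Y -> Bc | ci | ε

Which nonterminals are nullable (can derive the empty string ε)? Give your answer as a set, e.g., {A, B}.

Directly nullable (have an ε-rule): {Y}.
B is nullable via B -> Y (every symbol on the right is already known nullable).
Not nullable: H, P, S — each has a terminal in every rule's right-hand side or depends on a non-nullable symbol.

{B, Y}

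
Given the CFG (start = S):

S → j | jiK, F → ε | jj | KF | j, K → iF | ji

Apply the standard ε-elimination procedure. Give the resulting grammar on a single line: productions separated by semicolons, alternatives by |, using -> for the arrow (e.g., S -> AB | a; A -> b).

Nullable set: {F}.
Drop F -> ε.
F -> KF: F nullable, giving K | KF.
K -> iF: F nullable, giving i | iF.
Unchanged (no nullable symbols): S -> j; S -> jiK; F -> j; F -> jj; K -> ji.

S -> j | jiK; F -> K | j | KF | jj; K -> i | iF | ji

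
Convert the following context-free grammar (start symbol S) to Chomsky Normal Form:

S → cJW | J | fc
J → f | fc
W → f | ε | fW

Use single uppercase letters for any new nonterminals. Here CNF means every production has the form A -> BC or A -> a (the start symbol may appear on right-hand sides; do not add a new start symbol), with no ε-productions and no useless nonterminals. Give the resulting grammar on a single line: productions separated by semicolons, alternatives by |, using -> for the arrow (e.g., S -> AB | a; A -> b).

Nullable: {W}; after ε-elimination: S -> J | cJ | fc | cJW; J -> f | fc; W -> f | fW.
After unit-elimination: S -> f | cJ | fc | cJW; J -> f | fc; W -> f | fW.
TERM: introduce B -> c, A -> f and substitute in every rule of length ≥2.
BIN: S -> BJW becomes S -> BC, C -> JW.

S -> f | AB | BC | BJ; A -> f; B -> c; C -> JW; J -> f | AB; W -> f | AW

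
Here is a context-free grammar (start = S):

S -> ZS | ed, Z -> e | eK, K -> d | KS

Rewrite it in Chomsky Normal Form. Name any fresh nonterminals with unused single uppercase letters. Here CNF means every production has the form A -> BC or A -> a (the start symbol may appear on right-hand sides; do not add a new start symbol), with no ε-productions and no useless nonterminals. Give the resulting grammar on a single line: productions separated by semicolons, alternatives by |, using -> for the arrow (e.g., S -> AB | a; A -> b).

S -> AB | ZS; A -> e; B -> d; K -> d | KS; Z -> e | AK

No ε-productions.
No unit productions to eliminate.
TERM: introduce B -> d, A -> e and substitute in every rule of length ≥2.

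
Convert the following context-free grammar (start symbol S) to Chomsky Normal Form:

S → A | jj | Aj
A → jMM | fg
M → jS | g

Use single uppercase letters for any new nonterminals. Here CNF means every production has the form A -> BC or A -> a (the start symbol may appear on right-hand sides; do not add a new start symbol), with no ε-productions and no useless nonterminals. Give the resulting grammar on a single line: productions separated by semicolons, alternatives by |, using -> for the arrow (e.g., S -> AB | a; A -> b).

No ε-productions.
After unit-elimination: S -> Aj | fg | jj | jMM; A -> fg | jMM; M -> g | jS.
TERM: introduce B -> f, C -> g, D -> j and substitute in every rule of length ≥2.
BIN: A -> DMM becomes A -> DE, E -> MM; S -> DMM becomes S -> DF, F -> MM.

S -> AD | BC | DD | DF; A -> BC | DE; B -> f; C -> g; D -> j; E -> MM; F -> MM; M -> g | DS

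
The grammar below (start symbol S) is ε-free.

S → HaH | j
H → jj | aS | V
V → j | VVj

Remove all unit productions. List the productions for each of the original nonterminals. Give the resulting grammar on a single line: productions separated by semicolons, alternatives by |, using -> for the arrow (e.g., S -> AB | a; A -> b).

S -> j | HaH; H -> j | aS | jj | VVj; V -> j | VVj

Unit productions: H->V.
Unit pairs (A ⇒* B via units): (H,V).
S: inherits non-unit rules of {S} → HaH | j.
H: inherits non-unit rules of {H, V} → VVj | aS | j | jj.
V: inherits non-unit rules of {V} → VVj | j.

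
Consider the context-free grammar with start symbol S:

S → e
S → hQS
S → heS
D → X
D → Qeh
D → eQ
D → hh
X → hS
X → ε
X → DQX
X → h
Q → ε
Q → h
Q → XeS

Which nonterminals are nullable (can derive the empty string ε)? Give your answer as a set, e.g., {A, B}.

{D, Q, X}

Directly nullable (have an ε-rule): {Q, X}.
D is nullable via D -> X (every symbol on the right is already known nullable).
Not nullable: S — each has a terminal in every rule's right-hand side or depends on a non-nullable symbol.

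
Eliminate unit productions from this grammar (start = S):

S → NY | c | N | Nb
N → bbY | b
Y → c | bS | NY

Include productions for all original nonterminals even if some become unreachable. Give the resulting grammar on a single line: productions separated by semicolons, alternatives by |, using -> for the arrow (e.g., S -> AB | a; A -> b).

Unit productions: S->N.
Unit pairs (A ⇒* B via units): (S,N).
S: inherits non-unit rules of {N, S} → NY | Nb | b | bbY | c.
N: inherits non-unit rules of {N} → b | bbY.
Y: inherits non-unit rules of {Y} → NY | bS | c.

S -> b | c | NY | Nb | bbY; N -> b | bbY; Y -> c | NY | bS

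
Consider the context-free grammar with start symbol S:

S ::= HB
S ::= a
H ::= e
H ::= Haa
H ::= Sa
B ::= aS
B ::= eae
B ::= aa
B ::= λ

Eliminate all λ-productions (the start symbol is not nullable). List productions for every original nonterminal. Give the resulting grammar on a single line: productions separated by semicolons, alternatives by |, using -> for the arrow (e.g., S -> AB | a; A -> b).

S -> H | a | HB; B -> aS | aa | eae; H -> e | Sa | Haa

Nullable set: {B}.
S -> HB: B nullable, giving H | HB.
Drop B -> λ.
Unchanged (no nullable symbols): S -> a; B -> aS; B -> aa; B -> eae; H -> Haa; H -> Sa; H -> e.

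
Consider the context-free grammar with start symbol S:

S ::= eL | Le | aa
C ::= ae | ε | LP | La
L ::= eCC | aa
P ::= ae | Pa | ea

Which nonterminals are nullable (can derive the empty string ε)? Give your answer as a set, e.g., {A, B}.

Directly nullable (have an ε-rule): {C}.
Not nullable: L, P, S — each has a terminal in every rule's right-hand side or depends on a non-nullable symbol.

{C}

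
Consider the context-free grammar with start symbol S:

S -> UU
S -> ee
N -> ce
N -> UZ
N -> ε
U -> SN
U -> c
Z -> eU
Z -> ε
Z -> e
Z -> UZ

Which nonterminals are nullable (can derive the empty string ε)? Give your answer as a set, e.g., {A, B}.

{N, Z}

Directly nullable (have an ε-rule): {N, Z}.
Not nullable: S, U — each has a terminal in every rule's right-hand side or depends on a non-nullable symbol.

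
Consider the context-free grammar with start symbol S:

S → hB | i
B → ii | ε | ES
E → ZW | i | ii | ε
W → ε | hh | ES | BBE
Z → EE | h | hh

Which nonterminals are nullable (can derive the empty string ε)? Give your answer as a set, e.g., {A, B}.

Directly nullable (have an ε-rule): {B, E, W}.
Z is nullable via Z -> EE (every symbol on the right is already known nullable).
Not nullable: S — each has a terminal in every rule's right-hand side or depends on a non-nullable symbol.

{B, E, W, Z}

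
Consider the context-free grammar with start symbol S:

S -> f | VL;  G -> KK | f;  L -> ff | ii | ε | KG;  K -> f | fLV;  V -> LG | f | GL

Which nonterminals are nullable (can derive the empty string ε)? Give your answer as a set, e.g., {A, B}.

{L}

Directly nullable (have an ε-rule): {L}.
Not nullable: G, K, S, V — each has a terminal in every rule's right-hand side or depends on a non-nullable symbol.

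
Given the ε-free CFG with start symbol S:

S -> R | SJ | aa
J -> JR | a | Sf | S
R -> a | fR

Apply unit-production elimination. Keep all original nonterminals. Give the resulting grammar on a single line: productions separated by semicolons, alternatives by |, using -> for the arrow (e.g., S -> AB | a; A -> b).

S -> a | SJ | aa | fR; J -> a | JR | SJ | Sf | aa | fR; R -> a | fR

Unit productions: J->S, S->R.
Unit pairs (A ⇒* B via units): (J,R), (J,S), (S,R).
S: inherits non-unit rules of {R, S} → SJ | a | aa | fR.
J: inherits non-unit rules of {J, R, S} → JR | SJ | Sf | a | aa | fR.
R: inherits non-unit rules of {R} → a | fR.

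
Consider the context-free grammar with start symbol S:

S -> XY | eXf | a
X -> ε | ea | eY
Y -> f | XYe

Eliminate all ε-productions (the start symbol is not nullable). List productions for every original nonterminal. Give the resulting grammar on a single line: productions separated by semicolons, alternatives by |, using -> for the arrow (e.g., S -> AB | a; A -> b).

S -> Y | a | XY | ef | eXf; X -> eY | ea; Y -> f | Ye | XYe

Nullable set: {X}.
S -> XY: X nullable, giving XY | Y.
S -> eXf: X nullable, giving eXf | ef.
Drop X -> ε.
Y -> XYe: X nullable, giving XYe | Ye.
Unchanged (no nullable symbols): S -> a; X -> eY; X -> ea; Y -> f.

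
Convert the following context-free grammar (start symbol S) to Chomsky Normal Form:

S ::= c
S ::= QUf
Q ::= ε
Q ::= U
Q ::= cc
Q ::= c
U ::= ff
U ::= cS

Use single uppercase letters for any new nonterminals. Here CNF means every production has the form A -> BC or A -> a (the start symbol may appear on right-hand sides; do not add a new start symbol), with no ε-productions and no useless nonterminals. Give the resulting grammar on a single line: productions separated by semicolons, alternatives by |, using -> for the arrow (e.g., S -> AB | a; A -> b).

Nullable: {Q}; after ε-elimination: S -> c | Uf | QUf; Q -> U | c | cc; U -> cS | ff.
After unit-elimination: S -> c | Uf | QUf; Q -> c | cS | cc | ff; U -> cS | ff.
TERM: introduce A -> c, B -> f and substitute in every rule of length ≥2.
BIN: S -> QUB becomes S -> QC, C -> UB.

S -> c | QC | UB; A -> c; B -> f; C -> UB; Q -> c | AA | AS | BB; U -> AS | BB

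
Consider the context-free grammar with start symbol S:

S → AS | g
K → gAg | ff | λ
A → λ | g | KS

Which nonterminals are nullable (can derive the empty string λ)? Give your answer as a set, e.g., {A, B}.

{A, K}

Directly nullable (have an ε-rule): {A, K}.
Not nullable: S — each has a terminal in every rule's right-hand side or depends on a non-nullable symbol.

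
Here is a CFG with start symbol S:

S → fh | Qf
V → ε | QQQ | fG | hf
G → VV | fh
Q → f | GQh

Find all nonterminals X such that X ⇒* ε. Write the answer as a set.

{G, V}

Directly nullable (have an ε-rule): {V}.
G is nullable via G -> VV (every symbol on the right is already known nullable).
Not nullable: Q, S — each has a terminal in every rule's right-hand side or depends on a non-nullable symbol.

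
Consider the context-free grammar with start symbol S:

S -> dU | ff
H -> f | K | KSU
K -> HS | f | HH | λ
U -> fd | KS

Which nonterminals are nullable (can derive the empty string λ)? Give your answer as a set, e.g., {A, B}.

{H, K}

Directly nullable (have an ε-rule): {K}.
H is nullable via H -> K (every symbol on the right is already known nullable).
Not nullable: S, U — each has a terminal in every rule's right-hand side or depends on a non-nullable symbol.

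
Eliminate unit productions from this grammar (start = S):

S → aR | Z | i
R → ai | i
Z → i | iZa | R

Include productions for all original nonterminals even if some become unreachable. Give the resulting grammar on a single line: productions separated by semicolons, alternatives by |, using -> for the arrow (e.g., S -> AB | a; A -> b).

S -> i | aR | ai | iZa; R -> i | ai; Z -> i | ai | iZa

Unit productions: S->Z, Z->R.
Unit pairs (A ⇒* B via units): (S,R), (S,Z), (Z,R).
S: inherits non-unit rules of {R, S, Z} → aR | ai | i | iZa.
R: inherits non-unit rules of {R} → ai | i.
Z: inherits non-unit rules of {R, Z} → ai | i | iZa.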